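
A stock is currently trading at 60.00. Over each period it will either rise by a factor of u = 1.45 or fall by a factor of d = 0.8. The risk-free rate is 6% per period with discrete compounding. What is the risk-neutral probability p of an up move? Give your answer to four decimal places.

Risk-neutral probability p = (1 + 0.06 − 0.8)/(1.45 − 0.8) = 0.2600/0.6500 = 0.4000

p = 0.4000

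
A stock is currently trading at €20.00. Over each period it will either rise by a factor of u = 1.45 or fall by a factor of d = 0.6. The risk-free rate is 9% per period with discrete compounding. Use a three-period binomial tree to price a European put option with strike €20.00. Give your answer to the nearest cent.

Risk-neutral probability p = (1 + 0.09 − 0.6)/(1.45 − 0.6) = 0.4900/0.8500 = 0.5765
Terminal stock prices: S_uuu = 60.97, S_uud = 25.23, S_udd = 10.44, S_ddd = 4.32
Terminal payoffs (K − S): max(-40.97, 0) = 0, max(-5.23, 0) = 0, max(9.56, 0) = 9.56, max(15.68, 0) = 15.68
Node uu (S = 42.05): V_uu = 1/1.09·[0.5765·0.0000 + 0.4235·0.0000] = 0.0000
Node ud (S = 17.4): V_ud = 1/1.09·[0.5765·0.0000 + 0.4235·9.5600] = 3.7146
Node dd (S = 7.2): V_dd = 1/1.09·[0.5765·9.5600 + 0.4235·15.6800] = 11.1486
Node u (S = 29): V_u = 1/1.09·[0.5765·0.0000 + 0.4235·3.7146] = 1.4434
Node d (S = 12): V_d = 1/1.09·[0.5765·3.7146 + 0.4235·11.1486] = 6.2965
Node 0 (S = 20): V_0 = 1/1.09·[0.5765·1.4434 + 0.4235·6.2965] = 3.2099

€3.21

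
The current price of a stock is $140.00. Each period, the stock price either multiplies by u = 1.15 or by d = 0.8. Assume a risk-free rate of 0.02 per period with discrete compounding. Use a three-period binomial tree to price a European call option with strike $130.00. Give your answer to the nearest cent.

$26.92

Risk-neutral probability p = (1 + 0.02 − 0.8)/(1.15 − 0.8) = 0.2200/0.3500 = 0.6286
Terminal stock prices: S_uuu = 212.9, S_uud = 148.1, S_udd = 103, S_ddd = 71.68
Terminal payoffs (S − K): max(82.92, 0) = 82.92, max(18.12, 0) = 18.12, max(-26.96, 0) = 0, max(-58.32, 0) = 0
Node uu (S = 185.1): V_uu = 1/1.02·[0.6286·82.9225 + 0.3714·18.1200] = 57.6990
Node ud (S = 128.8): V_ud = 1/1.02·[0.6286·18.1200 + 0.3714·0.0000] = 11.1664
Node dd (S = 89.6): V_dd = 1/1.02·[0.6286·0.0000 + 0.3714·0.0000] = 0.0000
Node u (S = 161): V_u = 1/1.02·[0.6286·57.6990 + 0.3714·11.1664] = 39.6230
Node d (S = 112): V_d = 1/1.02·[0.6286·11.1664 + 0.3714·0.0000] = 6.8812
Node 0 (S = 140): V_0 = 1/1.02·[0.6286·39.6230 + 0.3714·6.8812] = 26.9233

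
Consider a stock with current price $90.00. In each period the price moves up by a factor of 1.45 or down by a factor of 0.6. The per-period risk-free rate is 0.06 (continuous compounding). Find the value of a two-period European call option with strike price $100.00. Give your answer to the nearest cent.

$23.36

Risk-neutral probability p = (e^0.06 − 0.6)/(1.45 − 0.6) = 0.4618/0.8500 = 0.5433
Terminal stock prices: S_uu = 189.2, S_ud = 78.3, S_dd = 32.4
Terminal payoffs (S − K): max(89.22, 0) = 89.22, max(-21.7, 0) = 0, max(-67.6, 0) = 0
Node u (S = 130.5): V_u = e^(−0.06)·[0.5433·89.2250 + 0.4567·0.0000] = 45.6560
Node d (S = 54): V_d = e^(−0.06)·[0.5433·0.0000 + 0.4567·0.0000] = 0.0000
Node 0 (S = 90): V_0 = e^(−0.06)·[0.5433·45.6560 + 0.4567·0.0000] = 23.3620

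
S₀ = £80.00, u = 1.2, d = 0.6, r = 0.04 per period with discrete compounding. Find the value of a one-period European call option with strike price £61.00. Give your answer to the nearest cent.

Risk-neutral probability p = (1 + 0.04 − 0.6)/(1.2 − 0.6) = 0.4400/0.6000 = 0.7333
Terminal stock prices: S_u = 96, S_d = 48
Terminal payoffs (S − K): max(35, 0) = 35, max(-13, 0) = 0
Node 0 (S = 80): V_0 = 1/1.04·[0.7333·35.0000 + 0.2667·0.0000] = 24.6795

£24.68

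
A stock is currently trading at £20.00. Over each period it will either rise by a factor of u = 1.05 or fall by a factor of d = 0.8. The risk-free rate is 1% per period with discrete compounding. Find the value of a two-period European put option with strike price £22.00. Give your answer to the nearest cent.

£1.60

Risk-neutral probability p = (1 + 0.01 − 0.8)/(1.05 − 0.8) = 0.2100/0.2500 = 0.8400
Terminal stock prices: S_uu = 22.05, S_ud = 16.8, S_dd = 12.8
Terminal payoffs (K − S): max(-0.05, 0) = 0, max(5.2, 0) = 5.2, max(9.2, 0) = 9.2
Node u (S = 21): V_u = 1/1.01·[0.8400·0.0000 + 0.1600·5.2000] = 0.8238
Node d (S = 16): V_d = 1/1.01·[0.8400·5.2000 + 0.1600·9.2000] = 5.7822
Node 0 (S = 20): V_0 = 1/1.01·[0.8400·0.8238 + 0.1600·5.7822] = 1.6011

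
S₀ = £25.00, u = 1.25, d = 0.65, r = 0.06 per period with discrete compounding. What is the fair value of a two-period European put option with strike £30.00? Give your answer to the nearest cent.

£5.47

Risk-neutral probability p = (1 + 0.06 − 0.65)/(1.25 − 0.65) = 0.4100/0.6000 = 0.6833
Terminal stock prices: S_uu = 39.06, S_ud = 20.31, S_dd = 10.56
Terminal payoffs (K − S): max(-9.062, 0) = 0, max(9.688, 0) = 9.688, max(19.44, 0) = 19.44
Node u (S = 31.25): V_u = 1/1.06·[0.6833·0.0000 + 0.3167·9.6875] = 2.8941
Node d (S = 16.25): V_d = 1/1.06·[0.6833·9.6875 + 0.3167·19.4375] = 12.0519
Node 0 (S = 25): V_0 = 1/1.06·[0.6833·2.8941 + 0.3167·12.0519] = 5.4661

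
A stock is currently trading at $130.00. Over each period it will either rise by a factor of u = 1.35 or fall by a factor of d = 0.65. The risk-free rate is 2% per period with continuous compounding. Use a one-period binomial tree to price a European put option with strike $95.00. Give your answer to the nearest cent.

Risk-neutral probability p = (e^0.02 − 0.65)/(1.35 − 0.65) = 0.3702/0.7000 = 0.5289
Terminal stock prices: S_u = 175.5, S_d = 84.5
Terminal payoffs (K − S): max(-80.5, 0) = 0, max(10.5, 0) = 10.5
Node 0 (S = 130): V_0 = e^(−0.02)·[0.5289·0.0000 + 0.4711·10.5000] = 4.8490

$4.85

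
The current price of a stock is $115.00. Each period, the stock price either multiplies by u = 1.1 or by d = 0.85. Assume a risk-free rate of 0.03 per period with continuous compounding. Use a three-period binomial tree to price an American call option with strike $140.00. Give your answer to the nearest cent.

$4.49

Risk-neutral probability p = (e^0.03 − 0.85)/(1.1 − 0.85) = 0.1805/0.2500 = 0.7218
Terminal stock prices: S_uuu = 153.1, S_uud = 118.3, S_udd = 91.4, S_ddd = 70.62
Terminal payoffs (S − K): max(13.07, 0) = 13.07, max(-21.72, 0) = 0, max(-48.6, 0) = 0, max(-69.38, 0) = 0
Node uu (S = 139.2): continuation = e^(−0.03)·[0.7218·13.0650 + 0.2782·0.0000] = 9.1518; exercise value = 0.0000 ≤ continuation, so V_uu = 9.1518
Node ud (S = 107.5): continuation = e^(−0.03)·[0.7218·0.0000 + 0.2782·0.0000] = 0.0000; exercise value = 0.0000 ≤ continuation, so V_ud = 0.0000
Node dd (S = 83.09): continuation = e^(−0.03)·[0.7218·0.0000 + 0.2782·0.0000] = 0.0000; exercise value = 0.0000 ≤ continuation, so V_dd = 0.0000
Node u (S = 126.5): continuation = e^(−0.03)·[0.7218·9.1518 + 0.2782·0.0000] = 6.4107; exercise value = 0.0000 ≤ continuation, so V_u = 6.4107
Node d (S = 97.75): continuation = e^(−0.03)·[0.7218·0.0000 + 0.2782·0.0000] = 0.0000; exercise value = 0.0000 ≤ continuation, so V_d = 0.0000
Node 0 (S = 115): continuation = e^(−0.03)·[0.7218·6.4107 + 0.2782·0.0000] = 4.4906; exercise value = 0.0000 ≤ continuation, so V_0 = 4.4906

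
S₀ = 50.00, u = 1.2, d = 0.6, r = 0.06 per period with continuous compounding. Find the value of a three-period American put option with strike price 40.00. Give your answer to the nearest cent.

2.80

Risk-neutral probability p = (e^0.06 − 0.6)/(1.2 − 0.6) = 0.4618/0.6000 = 0.7697
Terminal stock prices: S_uuu = 86.4, S_uud = 43.2, S_udd = 21.6, S_ddd = 10.8
Terminal payoffs (K − S): max(-46.4, 0) = 0, max(-3.2, 0) = 0, max(18.4, 0) = 18.4, max(29.2, 0) = 29.2
Node uu (S = 72): continuation = e^(−0.06)·[0.7697·0.0000 + 0.2303·0.0000] = 0.0000; exercise value = 0.0000 ≤ continuation, so V_uu = 0.0000
Node ud (S = 36): continuation = e^(−0.06)·[0.7697·0.0000 + 0.2303·18.4000] = 3.9903; exercise value = 4.0000 > continuation, so V_ud = 4.0000 (exercise)
Node dd (S = 18): continuation = e^(−0.06)·[0.7697·18.4000 + 0.2303·29.2000] = 19.6706; exercise value = 22.0000 > continuation, so V_dd = 22.0000 (exercise)
Node u (S = 60): continuation = e^(−0.06)·[0.7697·0.0000 + 0.2303·4.0000] = 0.8674; exercise value = 0.0000 ≤ continuation, so V_u = 0.8674
Node d (S = 30): continuation = e^(−0.06)·[0.7697·4.0000 + 0.2303·22.0000] = 7.6706; exercise value = 10.0000 > continuation, so V_d = 10.0000 (exercise)
Node 0 (S = 50): continuation = e^(−0.06)·[0.7697·0.8674 + 0.2303·10.0000] = 2.7974; exercise value = 0.0000 ≤ continuation, so V_0 = 2.7974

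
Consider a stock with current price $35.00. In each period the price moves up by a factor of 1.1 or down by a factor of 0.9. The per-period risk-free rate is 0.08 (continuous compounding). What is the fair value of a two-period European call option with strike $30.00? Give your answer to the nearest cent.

Risk-neutral probability p = (e^0.08 − 0.9)/(1.1 − 0.9) = 0.1833/0.2000 = 0.9164
Terminal stock prices: S_uu = 42.35, S_ud = 34.65, S_dd = 28.35
Terminal payoffs (S − K): max(12.35, 0) = 12.35, max(4.65, 0) = 4.65, max(-1.65, 0) = 0
Node u (S = 38.5): V_u = e^(−0.08)·[0.9164·12.3500 + 0.0836·4.6500] = 10.8065
Node d (S = 31.5): V_d = e^(−0.08)·[0.9164·4.6500 + 0.0836·0.0000] = 3.9338
Node 0 (S = 35): V_0 = e^(−0.08)·[0.9164·10.8065 + 0.0836·3.9338] = 9.4455

$9.45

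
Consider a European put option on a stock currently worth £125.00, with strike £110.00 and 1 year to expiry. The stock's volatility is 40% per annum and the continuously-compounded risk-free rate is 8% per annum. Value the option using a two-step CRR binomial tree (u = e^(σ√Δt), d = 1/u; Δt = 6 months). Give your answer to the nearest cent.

£8.97

CRR parameters: u = e^(σ√Δt) = e^(0.4·√0.5) = 1.3269, d = 1/u = 0.7536
Per-period rate: rΔt = 0.08·0.5 = 0.04, so R = e^0.04 = 1.0408
Risk-neutral probability p = (e^0.04 − 0.7536)/(1.3269 − 0.7536) = 0.2872/0.5733 = 0.5009
Terminal stock prices: S_uu = 220.1, S_ud = 125, S_dd = 71
Terminal payoffs (K − S): max(-110.1, 0) = 0, max(-15, 0) = 0, max(39, 0) = 39
Node u (S = 165.9): V_u = e^(−0.04)·[0.5009·0.0000 + 0.4991·0.0000] = 0.0000
Node d (S = 94.2): V_d = e^(−0.04)·[0.5009·0.0000 + 0.4991·39.0037] = 18.7016
Node 0 (S = 125): V_0 = e^(−0.04)·[0.5009·0.0000 + 0.4991·18.7016] = 8.9671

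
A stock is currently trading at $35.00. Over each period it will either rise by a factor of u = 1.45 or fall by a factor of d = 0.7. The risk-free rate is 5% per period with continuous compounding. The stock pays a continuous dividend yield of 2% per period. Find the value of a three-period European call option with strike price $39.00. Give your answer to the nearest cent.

$8.49

Per-period risk-free factor R = e^0.05 = 1.0513; dividend-adjusted growth = e^(0.05−0.02) = 1.0305.
Risk-neutral probability p = (1.0305 − 0.7)/(1.45 − 0.7) = 0.3305/0.7500 = 0.4406
Terminal stock prices: S_uuu = 106.7, S_uud = 51.51, S_udd = 24.87, S_ddd = 12
Terminal payoffs (S − K): max(67.7, 0) = 67.7, max(12.51, 0) = 12.51, max(-14.13, 0) = 0, max(-27, 0) = 0
Node uu (S = 73.59): V_uu = e^(−0.05)·[0.4406·67.7019 + 0.5594·12.5113] = 35.0324
Node ud (S = 35.52): V_ud = e^(−0.05)·[0.4406·12.5113 + 0.5594·0.0000] = 5.2437
Node dd (S = 17.15): V_dd = e^(−0.05)·[0.4406·0.0000 + 0.5594·0.0000] = 0.0000
Node u (S = 50.75): V_u = e^(−0.05)·[0.4406·35.0324 + 0.5594·5.2437] = 17.4729
Node d (S = 24.5): V_d = e^(−0.05)·[0.4406·5.2437 + 0.5594·0.0000] = 2.1977
Node 0 (S = 35): V_0 = e^(−0.05)·[0.4406·17.4729 + 0.5594·2.1977] = 8.4926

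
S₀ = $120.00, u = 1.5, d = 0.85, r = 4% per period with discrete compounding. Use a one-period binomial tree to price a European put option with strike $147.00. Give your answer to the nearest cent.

Risk-neutral probability p = (1 + 0.04 − 0.85)/(1.5 − 0.85) = 0.1900/0.6500 = 0.2923
Terminal stock prices: S_u = 180, S_d = 102
Terminal payoffs (K − S): max(-33, 0) = 0, max(45, 0) = 45
Node 0 (S = 120): V_0 = 1/1.04·[0.2923·0.0000 + 0.7077·45.0000] = 30.6213

$30.62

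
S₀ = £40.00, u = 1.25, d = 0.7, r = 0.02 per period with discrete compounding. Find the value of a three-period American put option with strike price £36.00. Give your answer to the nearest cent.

£4.96

Risk-neutral probability p = (1 + 0.02 − 0.7)/(1.25 − 0.7) = 0.3200/0.5500 = 0.5818
Terminal stock prices: S_uuu = 78.12, S_uud = 43.75, S_udd = 24.5, S_ddd = 13.72
Terminal payoffs (K − S): max(-42.12, 0) = 0, max(-7.75, 0) = 0, max(11.5, 0) = 11.5, max(22.28, 0) = 22.28
Node uu (S = 62.5): continuation = 1/1.02·[0.5818·0.0000 + 0.4182·0.0000] = 0.0000; exercise value = 0.0000 ≤ continuation, so V_uu = 0.0000
Node ud (S = 35): continuation = 1/1.02·[0.5818·0.0000 + 0.4182·11.5000] = 4.7148; exercise value = 1.0000 ≤ continuation, so V_ud = 4.7148
Node dd (S = 19.6): continuation = 1/1.02·[0.5818·11.5000 + 0.4182·22.2800] = 15.6941; exercise value = 16.4000 > continuation, so V_dd = 16.4000 (exercise)
Node u (S = 50): continuation = 1/1.02·[0.5818·0.0000 + 0.4182·4.7148] = 1.9330; exercise value = 0.0000 ≤ continuation, so V_u = 1.9330
Node d (S = 28): continuation = 1/1.02·[0.5818·4.7148 + 0.4182·16.4000] = 9.4131; exercise value = 8.0000 ≤ continuation, so V_d = 9.4131
Node 0 (S = 40): continuation = 1/1.02·[0.5818·1.9330 + 0.4182·9.4131] = 4.9618; exercise value = 0.0000 ≤ continuation, so V_0 = 4.9618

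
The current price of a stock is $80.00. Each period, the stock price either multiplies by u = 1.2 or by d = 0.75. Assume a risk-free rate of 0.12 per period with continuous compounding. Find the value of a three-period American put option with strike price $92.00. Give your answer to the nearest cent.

Risk-neutral probability p = (e^0.12 − 0.75)/(1.2 − 0.75) = 0.3775/0.4500 = 0.8389
Terminal stock prices: S_uuu = 138.2, S_uud = 86.4, S_udd = 54, S_ddd = 33.75
Terminal payoffs (K − S): max(-46.24, 0) = 0, max(5.6, 0) = 5.6, max(38, 0) = 38, max(58.25, 0) = 58.25
Node uu (S = 115.2): continuation = e^(−0.12)·[0.8389·0.0000 + 0.1611·5.6000] = 0.8002; exercise value = 0.0000 ≤ continuation, so V_uu = 0.8002
Node ud (S = 72): continuation = e^(−0.12)·[0.8389·5.6000 + 0.1611·38.0000] = 9.5967; exercise value = 20.0000 > continuation, so V_ud = 20.0000 (exercise)
Node dd (S = 45): continuation = e^(−0.12)·[0.8389·38.0000 + 0.1611·58.2500] = 36.5967; exercise value = 47.0000 > continuation, so V_dd = 47.0000 (exercise)
Node u (S = 96): continuation = e^(−0.12)·[0.8389·0.8002 + 0.1611·20.0000] = 3.4534; exercise value = 0.0000 ≤ continuation, so V_u = 3.4534
Node d (S = 60): continuation = e^(−0.12)·[0.8389·20.0000 + 0.1611·47.0000] = 21.5967; exercise value = 32.0000 > continuation, so V_d = 32.0000 (exercise)
Node 0 (S = 80): continuation = e^(−0.12)·[0.8389·3.4534 + 0.1611·32.0000] = 7.1421; exercise value = 12.0000 > continuation, so V_0 = 12.0000 (exercise)

$12.00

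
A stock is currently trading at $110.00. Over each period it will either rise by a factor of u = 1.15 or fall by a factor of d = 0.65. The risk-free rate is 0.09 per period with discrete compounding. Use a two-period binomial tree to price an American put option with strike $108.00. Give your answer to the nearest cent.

Risk-neutral probability p = (1 + 0.09 − 0.65)/(1.15 − 0.65) = 0.4400/0.5000 = 0.8800
Terminal stock prices: S_uu = 145.5, S_ud = 82.22, S_dd = 46.48
Terminal payoffs (K − S): max(-37.47, 0) = 0, max(25.78, 0) = 25.78, max(61.52, 0) = 61.52
Node u (S = 126.5): continuation = 1/1.09·[0.8800·0.0000 + 0.1200·25.7750] = 2.8376; exercise value = 0.0000 ≤ continuation, so V_u = 2.8376
Node d (S = 71.5): continuation = 1/1.09·[0.8800·25.7750 + 0.1200·61.5250] = 27.5826; exercise value = 36.5000 > continuation, so V_d = 36.5000 (exercise)
Node 0 (S = 110): continuation = 1/1.09·[0.8800·2.8376 + 0.1200·36.5000] = 6.3093; exercise value = 0.0000 ≤ continuation, so V_0 = 6.3093

$6.31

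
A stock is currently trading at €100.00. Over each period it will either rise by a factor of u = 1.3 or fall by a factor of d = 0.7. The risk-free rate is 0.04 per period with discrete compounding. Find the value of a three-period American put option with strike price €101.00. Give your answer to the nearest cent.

Risk-neutral probability p = (1 + 0.04 − 0.7)/(1.3 − 0.7) = 0.3400/0.6000 = 0.5667
Terminal stock prices: S_uuu = 219.7, S_uud = 118.3, S_udd = 63.7, S_ddd = 34.3
Terminal payoffs (K − S): max(-118.7, 0) = 0, max(-17.3, 0) = 0, max(37.3, 0) = 37.3, max(66.7, 0) = 66.7
Node uu (S = 169): continuation = 1/1.04·[0.5667·0.0000 + 0.4333·0.0000] = 0.0000; exercise value = 0.0000 ≤ continuation, so V_uu = 0.0000
Node ud (S = 91): continuation = 1/1.04·[0.5667·0.0000 + 0.4333·37.3000] = 15.5417; exercise value = 10.0000 ≤ continuation, so V_ud = 15.5417
Node dd (S = 49): continuation = 1/1.04·[0.5667·37.3000 + 0.4333·66.7000] = 48.1154; exercise value = 52.0000 > continuation, so V_dd = 52.0000 (exercise)
Node u (S = 130): continuation = 1/1.04·[0.5667·0.0000 + 0.4333·15.5417] = 6.4757; exercise value = 0.0000 ≤ continuation, so V_u = 6.4757
Node d (S = 70): continuation = 1/1.04·[0.5667·15.5417 + 0.4333·52.0000] = 30.1349; exercise value = 31.0000 > continuation, so V_d = 31.0000 (exercise)
Node 0 (S = 100): continuation = 1/1.04·[0.5667·6.4757 + 0.4333·31.0000] = 16.4451; exercise value = 1.0000 ≤ continuation, so V_0 = 16.4451

€16.45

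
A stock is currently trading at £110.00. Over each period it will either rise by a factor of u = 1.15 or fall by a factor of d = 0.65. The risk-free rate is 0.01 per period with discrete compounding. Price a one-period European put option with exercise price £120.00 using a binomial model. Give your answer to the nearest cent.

£13.45

Risk-neutral probability p = (1 + 0.01 − 0.65)/(1.15 − 0.65) = 0.3600/0.5000 = 0.7200
Terminal stock prices: S_u = 126.5, S_d = 71.5
Terminal payoffs (K − S): max(-6.5, 0) = 0, max(48.5, 0) = 48.5
Node 0 (S = 110): V_0 = 1/1.01·[0.7200·0.0000 + 0.2800·48.5000] = 13.4455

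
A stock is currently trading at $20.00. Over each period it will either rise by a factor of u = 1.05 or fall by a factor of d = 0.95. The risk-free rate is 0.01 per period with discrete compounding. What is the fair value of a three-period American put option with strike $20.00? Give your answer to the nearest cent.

Risk-neutral probability p = (1 + 0.01 − 0.95)/(1.05 − 0.95) = 0.0600/0.1000 = 0.6000
Terminal stock prices: S_uuu = 23.15, S_uud = 20.95, S_udd = 18.95, S_ddd = 17.15
Terminal payoffs (K − S): max(-3.153, 0) = 0, max(-0.9475, 0) = 0, max(1.047, 0) = 1.047, max(2.853, 0) = 2.853
Node uu (S = 22.05): continuation = 1/1.01·[0.6000·0.0000 + 0.4000·0.0000] = 0.0000; exercise value = 0.0000 ≤ continuation, so V_uu = 0.0000
Node ud (S = 19.95): continuation = 1/1.01·[0.6000·0.0000 + 0.4000·1.0475] = 0.4149; exercise value = 0.0500 ≤ continuation, so V_ud = 0.4149
Node dd (S = 18.05): continuation = 1/1.01·[0.6000·1.0475 + 0.4000·2.8525] = 1.7520; exercise value = 1.9500 > continuation, so V_dd = 1.9500 (exercise)
Node u (S = 21): continuation = 1/1.01·[0.6000·0.0000 + 0.4000·0.4149] = 0.1643; exercise value = 0.0000 ≤ continuation, so V_u = 0.1643
Node d (S = 19): continuation = 1/1.01·[0.6000·0.4149 + 0.4000·1.9500] = 1.0187; exercise value = 1.0000 ≤ continuation, so V_d = 1.0187
Node 0 (S = 20): continuation = 1/1.01·[0.6000·0.1643 + 0.4000·1.0187] = 0.5011; exercise value = 0.0000 ≤ continuation, so V_0 = 0.5011

$0.50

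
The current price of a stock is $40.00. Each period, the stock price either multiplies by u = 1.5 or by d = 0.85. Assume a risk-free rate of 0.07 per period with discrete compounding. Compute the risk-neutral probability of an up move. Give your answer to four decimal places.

p = 0.3385

Risk-neutral probability p = (1 + 0.07 − 0.85)/(1.5 − 0.85) = 0.2200/0.6500 = 0.3385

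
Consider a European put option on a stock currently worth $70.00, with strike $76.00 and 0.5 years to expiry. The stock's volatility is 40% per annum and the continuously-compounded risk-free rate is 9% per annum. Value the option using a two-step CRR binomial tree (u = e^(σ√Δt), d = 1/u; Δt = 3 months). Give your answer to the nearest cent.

$9.63

CRR parameters: u = e^(σ√Δt) = e^(0.4·√0.25) = 1.2214, d = 1/u = 0.8187
Per-period rate: rΔt = 0.09·0.25 = 0.0225, so R = e^0.0225 = 1.0228
Risk-neutral probability p = (e^0.0225 − 0.8187)/(1.2214 − 0.8187) = 0.2040/0.4027 = 0.5067
Terminal stock prices: S_uu = 104.4, S_ud = 70, S_dd = 46.92
Terminal payoffs (K − S): max(-28.43, 0) = 0, max(6, 0) = 6, max(29.08, 0) = 29.08
Node u (S = 85.5): V_u = e^(−0.0225)·[0.5067·0.0000 + 0.4933·6.0000] = 2.8941
Node d (S = 57.31): V_d = e^(−0.0225)·[0.5067·6.0000 + 0.4933·29.0776] = 16.9979
Node 0 (S = 70): V_0 = e^(−0.0225)·[0.5067·2.8941 + 0.4933·16.9979] = 9.6327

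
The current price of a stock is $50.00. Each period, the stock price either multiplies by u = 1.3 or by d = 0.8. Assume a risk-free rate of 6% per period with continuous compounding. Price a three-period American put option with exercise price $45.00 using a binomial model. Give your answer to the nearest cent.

$3.29

Risk-neutral probability p = (e^0.06 − 0.8)/(1.3 − 0.8) = 0.2618/0.5000 = 0.5237
Terminal stock prices: S_uuu = 109.9, S_uud = 67.6, S_udd = 41.6, S_ddd = 25.6
Terminal payoffs (K − S): max(-64.85, 0) = 0, max(-22.6, 0) = 0, max(3.4, 0) = 3.4, max(19.4, 0) = 19.4
Node uu (S = 84.5): continuation = e^(−0.06)·[0.5237·0.0000 + 0.4763·0.0000] = 0.0000; exercise value = 0.0000 ≤ continuation, so V_uu = 0.0000
Node ud (S = 52): continuation = e^(−0.06)·[0.5237·0.0000 + 0.4763·3.4000] = 1.5252; exercise value = 0.0000 ≤ continuation, so V_ud = 1.5252
Node dd (S = 32): continuation = e^(−0.06)·[0.5237·3.4000 + 0.4763·19.4000] = 10.3794; exercise value = 13.0000 > continuation, so V_dd = 13.0000 (exercise)
Node u (S = 65): continuation = e^(−0.06)·[0.5237·0.0000 + 0.4763·1.5252] = 0.6842; exercise value = 0.0000 ≤ continuation, so V_u = 0.6842
Node d (S = 40): continuation = e^(−0.06)·[0.5237·1.5252 + 0.4763·13.0000] = 6.5838; exercise value = 5.0000 ≤ continuation, so V_d = 6.5838
Node 0 (S = 50): continuation = e^(−0.06)·[0.5237·0.6842 + 0.4763·6.5838] = 3.2909; exercise value = 0.0000 ≤ continuation, so V_0 = 3.2909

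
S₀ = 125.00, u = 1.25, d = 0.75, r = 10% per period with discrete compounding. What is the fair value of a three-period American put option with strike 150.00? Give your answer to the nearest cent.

25.00

Risk-neutral probability p = (1 + 0.1 − 0.75)/(1.25 − 0.75) = 0.3500/0.5000 = 0.7000
Terminal stock prices: S_uuu = 244.1, S_uud = 146.5, S_udd = 87.89, S_ddd = 52.73
Terminal payoffs (K − S): max(-94.14, 0) = 0, max(3.516, 0) = 3.516, max(62.11, 0) = 62.11, max(97.27, 0) = 97.27
Node uu (S = 195.3): continuation = 1/1.1·[0.7000·0.0000 + 0.3000·3.5156] = 0.9588; exercise value = 0.0000 ≤ continuation, so V_uu = 0.9588
Node ud (S = 117.2): continuation = 1/1.1·[0.7000·3.5156 + 0.3000·62.1094] = 19.1761; exercise value = 32.8125 > continuation, so V_ud = 32.8125 (exercise)
Node dd (S = 70.31): continuation = 1/1.1·[0.7000·62.1094 + 0.3000·97.2656] = 66.0511; exercise value = 79.6875 > continuation, so V_dd = 79.6875 (exercise)
Node u (S = 156.2): continuation = 1/1.1·[0.7000·0.9588 + 0.3000·32.8125] = 9.5590; exercise value = 0.0000 ≤ continuation, so V_u = 9.5590
Node d (S = 93.75): continuation = 1/1.1·[0.7000·32.8125 + 0.3000·79.6875] = 42.6136; exercise value = 56.2500 > continuation, so V_d = 56.2500 (exercise)
Node 0 (S = 125): continuation = 1/1.1·[0.7000·9.5590 + 0.3000·56.2500] = 21.4239; exercise value = 25.0000 > continuation, so V_0 = 25.0000 (exercise)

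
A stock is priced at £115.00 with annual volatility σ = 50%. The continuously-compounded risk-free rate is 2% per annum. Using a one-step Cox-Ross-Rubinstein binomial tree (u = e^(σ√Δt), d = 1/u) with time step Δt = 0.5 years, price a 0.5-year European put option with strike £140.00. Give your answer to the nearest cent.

£33.64

CRR parameters: u = e^(σ√Δt) = e^(0.5·√0.5) = 1.4241, d = 1/u = 0.7022
Per-period rate: rΔt = 0.02·0.5 = 0.01, so R = e^0.01 = 1.0101
Risk-neutral probability p = (e^0.01 − 0.7022)/(1.4241 − 0.7022) = 0.3079/0.7219 = 0.4264
Terminal stock prices: S_u = 163.8, S_d = 80.75
Terminal payoffs (K − S): max(-23.77, 0) = 0, max(59.25, 0) = 59.25
Node 0 (S = 115): V_0 = e^(−0.01)·[0.4264·0.0000 + 0.5736·59.2483] = 33.6442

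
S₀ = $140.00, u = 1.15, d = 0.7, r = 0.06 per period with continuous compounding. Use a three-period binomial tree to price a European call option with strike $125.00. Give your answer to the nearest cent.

Risk-neutral probability p = (e^0.06 − 0.7)/(1.15 − 0.7) = 0.3618/0.4500 = 0.8041
Terminal stock prices: S_uuu = 212.9, S_uud = 129.6, S_udd = 78.89, S_ddd = 48.02
Terminal payoffs (S − K): max(87.92, 0) = 87.92, max(4.605, 0) = 4.605, max(-46.11, 0) = 0, max(-76.98, 0) = 0
Node uu (S = 185.1): V_uu = e^(−0.06)·[0.8041·87.9225 + 0.1959·4.6050] = 67.4294
Node ud (S = 112.7): V_ud = e^(−0.06)·[0.8041·4.6050 + 0.1959·0.0000] = 3.4872
Node dd (S = 68.6): V_dd = e^(−0.06)·[0.8041·0.0000 + 0.1959·0.0000] = 0.0000
Node u (S = 161): V_u = e^(−0.06)·[0.8041·67.4294 + 0.1959·3.4872] = 51.7047
Node d (S = 98): V_d = e^(−0.06)·[0.8041·3.4872 + 0.1959·0.0000] = 2.6407
Node 0 (S = 140): V_0 = e^(−0.06)·[0.8041·51.7047 + 0.1959·2.6407] = 39.6409

$39.64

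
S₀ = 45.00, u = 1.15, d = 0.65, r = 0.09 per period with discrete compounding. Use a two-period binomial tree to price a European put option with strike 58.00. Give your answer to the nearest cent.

4.80

Risk-neutral probability p = (1 + 0.09 − 0.65)/(1.15 − 0.65) = 0.4400/0.5000 = 0.8800
Terminal stock prices: S_uu = 59.51, S_ud = 33.64, S_dd = 19.01
Terminal payoffs (K − S): max(-1.512, 0) = 0, max(24.36, 0) = 24.36, max(38.99, 0) = 38.99
Node u (S = 51.75): V_u = 1/1.09·[0.8800·0.0000 + 0.1200·24.3625] = 2.6821
Node d (S = 29.25): V_d = 1/1.09·[0.8800·24.3625 + 0.1200·38.9875] = 23.9610
Node 0 (S = 45): V_0 = 1/1.09·[0.8800·2.6821 + 0.1200·23.9610] = 4.8033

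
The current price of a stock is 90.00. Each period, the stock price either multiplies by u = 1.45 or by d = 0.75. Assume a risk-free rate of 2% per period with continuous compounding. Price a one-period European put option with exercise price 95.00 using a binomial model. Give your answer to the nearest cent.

16.55

Risk-neutral probability p = (e^0.02 − 0.75)/(1.45 − 0.75) = 0.2702/0.7000 = 0.3860
Terminal stock prices: S_u = 130.5, S_d = 67.5
Terminal payoffs (K − S): max(-35.5, 0) = 0, max(27.5, 0) = 27.5
Node 0 (S = 90): V_0 = e^(−0.02)·[0.3860·0.0000 + 0.6140·27.5000] = 16.5506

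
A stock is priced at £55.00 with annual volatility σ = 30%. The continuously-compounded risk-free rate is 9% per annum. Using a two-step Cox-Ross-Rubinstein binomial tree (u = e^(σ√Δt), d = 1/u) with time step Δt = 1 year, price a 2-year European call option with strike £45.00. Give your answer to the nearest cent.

£19.59

CRR parameters: u = e^(σ√Δt) = e^(0.3·√1) = 1.3499, d = 1/u = 0.7408
Per-period rate: rΔt = 0.09·1 = 0.09, so R = e^0.09 = 1.0942
Risk-neutral probability p = (e^0.09 − 0.7408)/(1.3499 − 0.7408) = 0.3534/0.6090 = 0.5802
Terminal stock prices: S_uu = 100.2, S_ud = 55, S_dd = 30.18
Terminal payoffs (S − K): max(55.22, 0) = 55.22, max(10, 0) = 10, max(-14.82, 0) = 0
Node u (S = 74.24): V_u = e^(−0.09)·[0.5802·55.2165 + 0.4198·10.0000] = 33.1153
Node d (S = 40.75): V_d = e^(−0.09)·[0.5802·10.0000 + 0.4198·0.0000] = 5.3025
Node 0 (S = 55): V_0 = e^(−0.09)·[0.5802·33.1153 + 0.4198·5.3025] = 19.5938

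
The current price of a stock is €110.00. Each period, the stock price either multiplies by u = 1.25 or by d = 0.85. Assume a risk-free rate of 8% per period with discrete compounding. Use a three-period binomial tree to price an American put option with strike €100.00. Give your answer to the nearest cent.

€3.29

Risk-neutral probability p = (1 + 0.08 − 0.85)/(1.25 − 0.85) = 0.2300/0.4000 = 0.5750
Terminal stock prices: S_uuu = 214.8, S_uud = 146.1, S_udd = 99.34, S_ddd = 67.55
Terminal payoffs (K − S): max(-114.8, 0) = 0, max(-46.09, 0) = 0, max(0.6563, 0) = 0.6563, max(32.45, 0) = 32.45
Node uu (S = 171.9): continuation = 1/1.08·[0.5750·0.0000 + 0.4250·0.0000] = 0.0000; exercise value = 0.0000 ≤ continuation, so V_uu = 0.0000
Node ud (S = 116.9): continuation = 1/1.08·[0.5750·0.0000 + 0.4250·0.6563] = 0.2582; exercise value = 0.0000 ≤ continuation, so V_ud = 0.2582
Node dd (S = 79.47): continuation = 1/1.08·[0.5750·0.6563 + 0.4250·32.4463] = 13.1176; exercise value = 20.5250 > continuation, so V_dd = 20.5250 (exercise)
Node u (S = 137.5): continuation = 1/1.08·[0.5750·0.0000 + 0.4250·0.2582] = 0.1016; exercise value = 0.0000 ≤ continuation, so V_u = 0.1016
Node d (S = 93.5): continuation = 1/1.08·[0.5750·0.2582 + 0.4250·20.5250] = 8.2145; exercise value = 6.5000 ≤ continuation, so V_d = 8.2145
Node 0 (S = 110): continuation = 1/1.08·[0.5750·0.1016 + 0.4250·8.2145] = 3.2866; exercise value = 0.0000 ≤ continuation, so V_0 = 3.2866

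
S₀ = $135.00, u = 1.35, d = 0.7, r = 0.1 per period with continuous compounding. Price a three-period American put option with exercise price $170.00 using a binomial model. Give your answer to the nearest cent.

Risk-neutral probability p = (e^0.1 − 0.7)/(1.35 − 0.7) = 0.4052/0.6500 = 0.6233
Terminal stock prices: S_uuu = 332.2, S_uud = 172.2, S_udd = 89.3, S_ddd = 46.3
Terminal payoffs (K − S): max(-162.2, 0) = 0, max(-2.226, 0) = 0, max(80.7, 0) = 80.7, max(123.7, 0) = 123.7
Node uu (S = 246): continuation = e^(−0.1)·[0.6233·0.0000 + 0.3767·0.0000] = 0.0000; exercise value = 0.0000 ≤ continuation, so V_uu = 0.0000
Node ud (S = 127.6): continuation = e^(−0.1)·[0.6233·0.0000 + 0.3767·80.6975] = 27.5030; exercise value = 42.4250 > continuation, so V_ud = 42.4250 (exercise)
Node dd (S = 66.15): continuation = e^(−0.1)·[0.6233·80.6975 + 0.3767·123.6950] = 87.6724; exercise value = 103.8500 > continuation, so V_dd = 103.8500 (exercise)
Node u (S = 182.2): continuation = e^(−0.1)·[0.6233·0.0000 + 0.3767·42.4250] = 14.4591; exercise value = 0.0000 ≤ continuation, so V_u = 14.4591
Node d (S = 94.5): continuation = e^(−0.1)·[0.6233·42.4250 + 0.3767·103.8500] = 59.3224; exercise value = 75.5000 > continuation, so V_d = 75.5000 (exercise)
Node 0 (S = 135): continuation = e^(−0.1)·[0.6233·14.4591 + 0.3767·75.5000] = 33.8869; exercise value = 35.0000 > continuation, so V_0 = 35.0000 (exercise)

$35.00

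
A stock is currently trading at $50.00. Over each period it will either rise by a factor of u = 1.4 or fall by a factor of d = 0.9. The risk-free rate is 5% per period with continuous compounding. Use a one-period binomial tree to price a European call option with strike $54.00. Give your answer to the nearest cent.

Risk-neutral probability p = (e^0.05 − 0.9)/(1.4 − 0.9) = 0.1513/0.5000 = 0.3025
Terminal stock prices: S_u = 70, S_d = 45
Terminal payoffs (S − K): max(16, 0) = 16, max(-9, 0) = 0
Node 0 (S = 50): V_0 = e^(−0.05)·[0.3025·16.0000 + 0.6975·0.0000] = 4.6046

$4.60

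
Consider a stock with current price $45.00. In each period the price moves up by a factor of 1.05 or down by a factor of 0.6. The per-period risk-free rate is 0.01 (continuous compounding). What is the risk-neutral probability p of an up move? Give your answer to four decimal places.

Risk-neutral probability p = (e^0.01 − 0.6)/(1.05 − 0.6) = 0.4101/0.4500 = 0.9112

p = 0.9112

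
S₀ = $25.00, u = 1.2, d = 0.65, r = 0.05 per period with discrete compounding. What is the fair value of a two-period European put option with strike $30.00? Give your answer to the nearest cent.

$5.09

Risk-neutral probability p = (1 + 0.05 − 0.65)/(1.2 − 0.65) = 0.4000/0.5500 = 0.7273
Terminal stock prices: S_uu = 36, S_ud = 19.5, S_dd = 10.56
Terminal payoffs (K − S): max(-6, 0) = 0, max(10.5, 0) = 10.5, max(19.44, 0) = 19.44
Node u (S = 30): V_u = 1/1.05·[0.7273·0.0000 + 0.2727·10.5000] = 2.7273
Node d (S = 16.25): V_d = 1/1.05·[0.7273·10.5000 + 0.2727·19.4375] = 12.3214
Node 0 (S = 25): V_0 = 1/1.05·[0.7273·2.7273 + 0.2727·12.3214] = 5.0894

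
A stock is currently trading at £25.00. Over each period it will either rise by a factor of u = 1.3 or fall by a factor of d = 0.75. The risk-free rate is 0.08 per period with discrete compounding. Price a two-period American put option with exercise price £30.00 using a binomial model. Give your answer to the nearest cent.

£5.32

Risk-neutral probability p = (1 + 0.08 − 0.75)/(1.3 − 0.75) = 0.3300/0.5500 = 0.6000
Terminal stock prices: S_uu = 42.25, S_ud = 24.38, S_dd = 14.06
Terminal payoffs (K − S): max(-12.25, 0) = 0, max(5.625, 0) = 5.625, max(15.94, 0) = 15.94
Node u (S = 32.5): continuation = 1/1.08·[0.6000·0.0000 + 0.4000·5.6250] = 2.0833; exercise value = 0.0000 ≤ continuation, so V_u = 2.0833
Node d (S = 18.75): continuation = 1/1.08·[0.6000·5.6250 + 0.4000·15.9375] = 9.0278; exercise value = 11.2500 > continuation, so V_d = 11.2500 (exercise)
Node 0 (S = 25): continuation = 1/1.08·[0.6000·2.0833 + 0.4000·11.2500] = 5.3241; exercise value = 5.0000 ≤ continuation, so V_0 = 5.3241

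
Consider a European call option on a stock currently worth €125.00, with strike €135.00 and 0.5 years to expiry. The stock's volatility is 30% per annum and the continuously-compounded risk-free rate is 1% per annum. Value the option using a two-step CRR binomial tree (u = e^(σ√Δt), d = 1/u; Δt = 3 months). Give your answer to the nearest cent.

€7.44

CRR parameters: u = e^(σ√Δt) = e^(0.3·√0.25) = 1.1618, d = 1/u = 0.8607
Per-period rate: rΔt = 0.01·0.25 = 0.0025, so R = e^0.0025 = 1.0025
Risk-neutral probability p = (e^0.0025 − 0.8607)/(1.1618 − 0.8607) = 0.1418/0.3011 = 0.4709
Terminal stock prices: S_uu = 168.7, S_ud = 125, S_dd = 92.6
Terminal payoffs (S − K): max(33.73, 0) = 33.73, max(-10, 0) = 0, max(-42.4, 0) = 0
Node u (S = 145.2): V_u = e^(−0.0025)·[0.4709·33.7324 + 0.5291·0.0000] = 15.8443
Node d (S = 107.6): V_d = e^(−0.0025)·[0.4709·0.0000 + 0.5291·0.0000] = 0.0000
Node 0 (S = 125): V_0 = e^(−0.0025)·[0.4709·15.8443 + 0.5291·0.0000] = 7.4422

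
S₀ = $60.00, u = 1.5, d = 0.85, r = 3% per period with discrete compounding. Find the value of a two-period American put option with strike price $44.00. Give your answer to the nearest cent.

Risk-neutral probability p = (1 + 0.03 − 0.85)/(1.5 − 0.85) = 0.1800/0.6500 = 0.2769
Terminal stock prices: S_uu = 135, S_ud = 76.5, S_dd = 43.35
Terminal payoffs (K − S): max(-91, 0) = 0, max(-32.5, 0) = 0, max(0.65, 0) = 0.65
Node u (S = 90): continuation = 1/1.03·[0.2769·0.0000 + 0.7231·0.0000] = 0.0000; exercise value = 0.0000 ≤ continuation, so V_u = 0.0000
Node d (S = 51): continuation = 1/1.03·[0.2769·0.0000 + 0.7231·0.6500] = 0.4563; exercise value = 0.0000 ≤ continuation, so V_d = 0.4563
Node 0 (S = 60): continuation = 1/1.03·[0.2769·0.0000 + 0.7231·0.4563] = 0.3203; exercise value = 0.0000 ≤ continuation, so V_0 = 0.3203

$0.32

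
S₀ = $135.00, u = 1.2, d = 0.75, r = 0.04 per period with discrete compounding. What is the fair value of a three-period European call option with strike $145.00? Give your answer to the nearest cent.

$21.32

Risk-neutral probability p = (1 + 0.04 − 0.75)/(1.2 − 0.75) = 0.2900/0.4500 = 0.6444
Terminal stock prices: S_uuu = 233.3, S_uud = 145.8, S_udd = 91.12, S_ddd = 56.95
Terminal payoffs (S − K): max(88.28, 0) = 88.28, max(0.8, 0) = 0.8, max(-53.88, 0) = 0, max(-88.05, 0) = 0
Node uu (S = 194.4): V_uu = 1/1.04·[0.6444·88.2800 + 0.3556·0.8000] = 54.9769
Node ud (S = 121.5): V_ud = 1/1.04·[0.6444·0.8000 + 0.3556·0.0000] = 0.4957
Node dd (S = 75.94): V_dd = 1/1.04·[0.6444·0.0000 + 0.3556·0.0000] = 0.0000
Node u (S = 162): V_u = 1/1.04·[0.6444·54.9769 + 0.3556·0.4957] = 34.2364
Node d (S = 101.2): V_d = 1/1.04·[0.6444·0.4957 + 0.3556·0.0000] = 0.3072
Node 0 (S = 135): V_0 = 1/1.04·[0.6444·34.2364 + 0.3556·0.3072] = 21.3199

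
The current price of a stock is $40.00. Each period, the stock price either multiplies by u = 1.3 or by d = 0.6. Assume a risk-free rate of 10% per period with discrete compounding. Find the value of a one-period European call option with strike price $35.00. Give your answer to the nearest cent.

Risk-neutral probability p = (1 + 0.1 − 0.6)/(1.3 − 0.6) = 0.5000/0.7000 = 0.7143
Terminal stock prices: S_u = 52, S_d = 24
Terminal payoffs (S − K): max(17, 0) = 17, max(-11, 0) = 0
Node 0 (S = 40): V_0 = 1/1.1·[0.7143·17.0000 + 0.2857·0.0000] = 11.0390

$11.04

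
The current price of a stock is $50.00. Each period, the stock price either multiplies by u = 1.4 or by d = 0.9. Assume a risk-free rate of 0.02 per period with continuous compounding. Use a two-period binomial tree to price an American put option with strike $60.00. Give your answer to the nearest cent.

$11.17

Risk-neutral probability p = (e^0.02 − 0.9)/(1.4 − 0.9) = 0.1202/0.5000 = 0.2404
Terminal stock prices: S_uu = 98, S_ud = 63, S_dd = 40.5
Terminal payoffs (K − S): max(-38, 0) = 0, max(-3, 0) = 0, max(19.5, 0) = 19.5
Node u (S = 70): continuation = e^(−0.02)·[0.2404·0.0000 + 0.7596·0.0000] = 0.0000; exercise value = 0.0000 ≤ continuation, so V_u = 0.0000
Node d (S = 45): continuation = e^(−0.02)·[0.2404·0.0000 + 0.7596·19.5000] = 14.5188; exercise value = 15.0000 > continuation, so V_d = 15.0000 (exercise)
Node 0 (S = 50): continuation = e^(−0.02)·[0.2404·0.0000 + 0.7596·15.0000] = 11.1683; exercise value = 10.0000 ≤ continuation, so V_0 = 11.1683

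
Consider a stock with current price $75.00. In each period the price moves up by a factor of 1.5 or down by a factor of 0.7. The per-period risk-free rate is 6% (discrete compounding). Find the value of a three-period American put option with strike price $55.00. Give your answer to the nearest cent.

Risk-neutral probability p = (1 + 0.06 − 0.7)/(1.5 − 0.7) = 0.3600/0.8000 = 0.4500
Terminal stock prices: S_uuu = 253.1, S_uud = 118.1, S_udd = 55.12, S_ddd = 25.72
Terminal payoffs (K − S): max(-198.1, 0) = 0, max(-63.12, 0) = 0, max(-0.125, 0) = 0, max(29.28, 0) = 29.28
Node uu (S = 168.8): continuation = 1/1.06·[0.4500·0.0000 + 0.5500·0.0000] = 0.0000; exercise value = 0.0000 ≤ continuation, so V_uu = 0.0000
Node ud (S = 78.75): continuation = 1/1.06·[0.4500·0.0000 + 0.5500·0.0000] = 0.0000; exercise value = 0.0000 ≤ continuation, so V_ud = 0.0000
Node dd (S = 36.75): continuation = 1/1.06·[0.4500·0.0000 + 0.5500·29.2750] = 15.1899; exercise value = 18.2500 > continuation, so V_dd = 18.2500 (exercise)
Node u (S = 112.5): continuation = 1/1.06·[0.4500·0.0000 + 0.5500·0.0000] = 0.0000; exercise value = 0.0000 ≤ continuation, so V_u = 0.0000
Node d (S = 52.5): continuation = 1/1.06·[0.4500·0.0000 + 0.5500·18.2500] = 9.4693; exercise value = 2.5000 ≤ continuation, so V_d = 9.4693
Node 0 (S = 75): continuation = 1/1.06·[0.4500·0.0000 + 0.5500·9.4693] = 4.9133; exercise value = 0.0000 ≤ continuation, so V_0 = 4.9133

$4.91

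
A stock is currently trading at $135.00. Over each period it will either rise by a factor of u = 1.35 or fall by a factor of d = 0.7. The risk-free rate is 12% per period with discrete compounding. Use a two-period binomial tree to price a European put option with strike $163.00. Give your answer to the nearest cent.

Risk-neutral probability p = (1 + 0.12 − 0.7)/(1.35 − 0.7) = 0.4200/0.6500 = 0.6462
Terminal stock prices: S_uu = 246, S_ud = 127.6, S_dd = 66.15
Terminal payoffs (K − S): max(-83.04, 0) = 0, max(35.43, 0) = 35.43, max(96.85, 0) = 96.85
Node u (S = 182.2): V_u = 1/1.12·[0.6462·0.0000 + 0.3538·35.4250] = 11.1920
Node d (S = 94.5): V_d = 1/1.12·[0.6462·35.4250 + 0.3538·96.8500] = 51.0357
Node 0 (S = 135): V_0 = 1/1.12·[0.6462·11.1920 + 0.3538·51.0357] = 22.5808

$22.58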